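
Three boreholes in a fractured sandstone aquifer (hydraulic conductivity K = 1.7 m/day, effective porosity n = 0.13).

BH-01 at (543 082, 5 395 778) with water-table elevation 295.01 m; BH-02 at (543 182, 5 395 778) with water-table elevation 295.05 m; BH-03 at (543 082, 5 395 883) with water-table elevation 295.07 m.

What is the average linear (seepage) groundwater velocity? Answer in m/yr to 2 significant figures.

3.3 m/yr

∂h/∂x = (295.05 − 295.01) / (543182 − 543082) = +0.0004000
∂h/∂y = (295.07 − 295.01) / (5395883 − 5395778) = +0.0005714
|∇h| = √(0.0004000² + 0.0005714²) = 0.0006975
Seepage velocity v = K·i/n = 1.7 × 0.0006975 / 0.13 = 0.009121 m/day = 3.331 m/yr.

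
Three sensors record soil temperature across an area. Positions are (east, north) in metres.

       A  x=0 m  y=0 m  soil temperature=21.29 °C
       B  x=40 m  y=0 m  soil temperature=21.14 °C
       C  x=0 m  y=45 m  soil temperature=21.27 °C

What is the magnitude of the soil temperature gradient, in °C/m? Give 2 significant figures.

∂T/∂x = (21.14 − 21.29) / (40 − 0) = -0.003750
∂T/∂y = (21.27 − 21.29) / (45 − 0) = -0.0004444
|∇f| = √(-0.003750² + -0.0004444²) = 0.003776 °C/m

0.0038 °C/m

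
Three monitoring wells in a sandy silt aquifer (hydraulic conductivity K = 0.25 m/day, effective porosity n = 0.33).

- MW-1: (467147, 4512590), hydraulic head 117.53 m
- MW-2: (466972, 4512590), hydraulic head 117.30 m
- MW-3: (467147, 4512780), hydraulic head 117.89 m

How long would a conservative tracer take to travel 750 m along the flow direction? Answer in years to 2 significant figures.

1200 years

∂h/∂x = (117.30 − 117.53) / (466972 − 467147) = +0.001314
∂h/∂y = (117.89 − 117.53) / (4512780 − 4512590) = +0.001895
|∇h| = √(0.001314² + 0.001895²) = 0.002306
Seepage velocity v = K·i/n = 0.25 × 0.002306 / 0.33 = 0.001747 m/day.
t = 750 / 0.001747 = 4.293e+05 days = 1.18e+03 years.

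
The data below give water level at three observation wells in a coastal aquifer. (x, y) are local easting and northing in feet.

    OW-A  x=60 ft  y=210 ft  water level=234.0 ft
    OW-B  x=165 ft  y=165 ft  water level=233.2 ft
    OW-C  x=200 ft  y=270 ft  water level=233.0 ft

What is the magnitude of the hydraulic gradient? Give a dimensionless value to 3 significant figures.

Taking OW-A as reference: OW-B−OW-A = (105, -45, -0.8); OW-C−OW-A = (140, 60, -1.0).
Solve a·Δx + b·Δy = Δh: det = 105·60 − 140·(-45) = 12600.
∂h/∂x = [(-0.8)·60 − (-1.0)·(-45)] / 12600 = -0.007381
∂h/∂y = [105·(-1.0) − 140·(-0.8)] / 12600 = +0.0005556
|∇h| = √(-0.007381² + 0.0005556²) = 0.007402

0.00740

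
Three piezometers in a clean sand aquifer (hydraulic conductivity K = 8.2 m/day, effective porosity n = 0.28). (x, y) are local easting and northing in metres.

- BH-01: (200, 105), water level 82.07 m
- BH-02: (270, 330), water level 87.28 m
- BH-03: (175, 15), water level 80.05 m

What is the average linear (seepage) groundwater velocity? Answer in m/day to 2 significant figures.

0.79 m/day

Three-point gradient (reference BH-01): Δ to BH-02 = (70, 225, +5.21), Δ to BH-03 = (-25, -90, -2.02).
∂h/∂x = +0.02133, ∂h/∂y = +0.01652 (det = -675).
|∇h| = √(0.02133² + 0.01652²) = 0.02698
Seepage velocity v = K·i/n = 8.2 × 0.02698 / 0.28 = 0.7901 m/day.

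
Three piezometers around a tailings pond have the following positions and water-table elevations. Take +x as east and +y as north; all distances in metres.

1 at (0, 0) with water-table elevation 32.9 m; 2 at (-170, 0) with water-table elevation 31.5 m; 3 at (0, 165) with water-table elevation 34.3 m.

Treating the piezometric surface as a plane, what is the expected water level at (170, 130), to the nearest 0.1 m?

∂h/∂x = (31.5 − 32.9) / (-170 − 0) = +0.008235
∂h/∂y = (34.3 − 32.9) / (165 − 0) = +0.008485
h(170, 130) = 32.9 + (+0.008235)·(170) + (+0.008485)·(130) = 32.9 +1.400 +1.103 = 35.403 m.

35.4 m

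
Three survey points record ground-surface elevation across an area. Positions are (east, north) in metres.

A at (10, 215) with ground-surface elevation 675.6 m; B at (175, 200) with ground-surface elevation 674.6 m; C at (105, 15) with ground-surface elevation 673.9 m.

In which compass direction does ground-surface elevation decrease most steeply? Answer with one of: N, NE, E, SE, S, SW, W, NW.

SE

Taking A as reference: B−A = (165, -15, -1.0); C−A = (95, -200, -1.7).
Solve a·Δx + b·Δy = Δz: det = 165·(-200) − 95·(-15) = -31575.
∂z/∂x = [(-1.0)·(-200) − (-1.7)·(-15)] / -31575 = -0.005527
∂z/∂y = [165·(-1.7) − 95·(-1.0)] / -31575 = +0.005875
Steepest decrease is along −∇f = (+0.005527 E, -0.005875 N) → southeast.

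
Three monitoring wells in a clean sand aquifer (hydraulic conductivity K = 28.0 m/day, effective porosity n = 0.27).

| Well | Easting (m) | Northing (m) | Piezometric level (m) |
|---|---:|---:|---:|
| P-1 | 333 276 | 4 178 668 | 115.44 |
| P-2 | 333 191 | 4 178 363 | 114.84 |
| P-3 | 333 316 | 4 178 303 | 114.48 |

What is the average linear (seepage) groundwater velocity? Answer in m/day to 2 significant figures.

Differences from P-1: to P-2 (Δx, Δy, Δh) = (-85, -305, -0.60); to P-3 = (40, -365, -0.96).
Solve a·Δx + b·Δy = Δh: det = (-85)·(-365) − 40·(-305) = 43225.
∂h/∂x = [(-0.60)·(-365) − (-0.96)·(-305)] / 43225 = -0.001707
∂h/∂y = [(-85)·(-0.96) − 40·(-0.60)] / 43225 = +0.002443
|∇h| = √(-0.001707² + 0.002443²) = 0.00298
Seepage velocity v = K·i/n = 28.0 × 0.00298 / 0.27 = 0.309 m/day.

0.31 m/day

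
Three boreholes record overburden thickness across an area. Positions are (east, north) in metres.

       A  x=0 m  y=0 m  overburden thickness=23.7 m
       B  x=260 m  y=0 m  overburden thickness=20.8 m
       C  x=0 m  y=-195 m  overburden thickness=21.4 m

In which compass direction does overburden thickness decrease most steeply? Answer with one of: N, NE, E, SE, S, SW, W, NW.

∂d/∂x = (20.8 − 23.7) / (260 − 0) = -0.01115
∂d/∂y = (21.4 − 23.7) / (-195 − 0) = +0.01179
Steepest decrease is along −∇f = (+0.01115 E, -0.01179 N) → southeast.

SE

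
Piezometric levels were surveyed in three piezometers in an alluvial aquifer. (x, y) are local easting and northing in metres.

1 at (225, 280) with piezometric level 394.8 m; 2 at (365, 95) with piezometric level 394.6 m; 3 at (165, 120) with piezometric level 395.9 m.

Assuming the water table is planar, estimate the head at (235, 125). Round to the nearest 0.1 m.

Three-point gradient (reference 1): Δ to 2 = (140, -185, -0.2), Δ to 3 = (-60, -160, +1.1).
∂h/∂x = -0.007030, ∂h/∂y = -0.004239 (det = -33500).
h(235, 125) = 394.8 + (-0.007030)·(10) + (-0.004239)·(-155) = 394.8 -0.070 +0.657 = 395.387 m.

395.4 m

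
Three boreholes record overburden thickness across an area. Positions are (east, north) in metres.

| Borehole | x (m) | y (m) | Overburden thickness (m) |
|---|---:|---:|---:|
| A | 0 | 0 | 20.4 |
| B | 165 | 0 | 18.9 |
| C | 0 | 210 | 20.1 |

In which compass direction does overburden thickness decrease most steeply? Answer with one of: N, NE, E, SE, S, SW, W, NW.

∂d/∂x = (18.9 − 20.4) / (165 − 0) = -0.009091
∂d/∂y = (20.1 − 20.4) / (210 − 0) = -0.001429
Steepest decrease is along −∇f = (+0.009091 E, +0.001429 N) → east.

E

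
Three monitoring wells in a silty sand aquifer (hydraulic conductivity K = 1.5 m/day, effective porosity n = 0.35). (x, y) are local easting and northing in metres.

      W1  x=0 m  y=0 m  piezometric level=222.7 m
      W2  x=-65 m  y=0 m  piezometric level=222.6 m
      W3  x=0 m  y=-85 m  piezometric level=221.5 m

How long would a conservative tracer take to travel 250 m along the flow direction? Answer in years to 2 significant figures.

∂h/∂x = (222.6 − 222.7) / (-65 − 0) = +0.001538
∂h/∂y = (221.5 − 222.7) / (-85 − 0) = +0.01412
|∇h| = √(0.001538² + 0.01412²) = 0.0142
Seepage velocity v = K·i/n = 1.5 × 0.0142 / 0.35 = 0.06086 m/day.
t = 250 / 0.06086 = 4108 days = 11.2 years.

11 years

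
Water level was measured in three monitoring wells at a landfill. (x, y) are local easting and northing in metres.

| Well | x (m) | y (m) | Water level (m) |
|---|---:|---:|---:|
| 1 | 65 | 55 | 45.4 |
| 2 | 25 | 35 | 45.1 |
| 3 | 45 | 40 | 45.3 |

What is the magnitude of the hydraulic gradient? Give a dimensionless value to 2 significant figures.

0.016

Differences from 1: to 2 (Δx, Δy, Δh) = (-40, -20, -0.3); to 3 = (-20, -15, -0.1).
Determinant of the coordinate differences = (-40)·(-15) − (-20)·(-20) = 200.
∂h/∂x = [(-0.3)·(-15) − (-0.1)·(-20)] / 200 = +0.01250
∂h/∂y = [(-40)·(-0.1) − (-20)·(-0.3)] / 200 = -0.010000
|∇h| = √(0.01250² + -0.010000²) = 0.01601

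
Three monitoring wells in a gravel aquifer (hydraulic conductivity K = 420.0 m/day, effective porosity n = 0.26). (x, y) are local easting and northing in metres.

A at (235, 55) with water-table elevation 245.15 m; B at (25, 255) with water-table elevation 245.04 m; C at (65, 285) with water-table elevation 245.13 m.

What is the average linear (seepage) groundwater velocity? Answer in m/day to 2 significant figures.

2.9 m/day

Differences from A: to B (Δx, Δy, Δh) = (-210, 200, -0.11); to C = (-170, 230, -0.02).
Determinant of the coordinate differences = (-210)·230 − (-170)·200 = -14300.
∂h/∂x = [(-0.11)·230 − (-0.02)·200] / -14300 = +0.001490
∂h/∂y = [(-210)·(-0.02) − (-170)·(-0.11)] / -14300 = +0.001014
|∇h| = √(0.001490² + 0.001014²) = 0.001802
Seepage velocity v = K·i/n = 420.0 × 0.001802 / 0.26 = 2.911 m/day.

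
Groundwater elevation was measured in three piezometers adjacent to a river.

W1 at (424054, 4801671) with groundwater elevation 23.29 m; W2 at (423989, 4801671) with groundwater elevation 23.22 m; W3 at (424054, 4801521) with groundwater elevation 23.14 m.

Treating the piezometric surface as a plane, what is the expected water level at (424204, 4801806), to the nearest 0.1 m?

23.6 m

∂h/∂x = (23.22 − 23.29) / (423989 − 424054) = +0.001077
∂h/∂y = (23.14 − 23.29) / (4801521 − 4801671) = +0.0010000
h(424204, 4801806) = 23.29 + (+0.001077)·(150) + (+0.0010000)·(135) = 23.29 +0.162 +0.135 = 23.587 m.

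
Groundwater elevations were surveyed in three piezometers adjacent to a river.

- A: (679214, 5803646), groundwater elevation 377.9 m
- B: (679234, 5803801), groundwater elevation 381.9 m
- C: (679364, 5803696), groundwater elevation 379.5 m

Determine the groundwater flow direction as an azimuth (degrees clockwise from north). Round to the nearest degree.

185°

Taking A as reference: B−A = (20, 155, +4.0); C−A = (150, 50, +1.6).
Determinant of the coordinate differences = 20·50 − 150·155 = -22250.
∂h/∂x = [(+4.0)·50 − (+1.6)·155] / -22250 = +0.002157
∂h/∂y = [20·(+1.6) − 150·(+4.0)] / -22250 = +0.02553
Flow direction (−∇h) has components (-0.002157 E, -0.02553 N).
Azimuth = atan2(E, N) = atan2(-0.002157, -0.02553) = 184.8° ≈ 185°.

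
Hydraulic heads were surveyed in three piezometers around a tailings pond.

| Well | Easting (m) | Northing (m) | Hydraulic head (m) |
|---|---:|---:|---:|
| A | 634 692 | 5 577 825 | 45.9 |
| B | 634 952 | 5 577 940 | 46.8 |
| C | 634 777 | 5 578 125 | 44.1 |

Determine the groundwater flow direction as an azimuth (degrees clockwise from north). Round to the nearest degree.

Taking A as reference: B−A = (260, 115, +0.9); C−A = (85, 300, -1.8).
Solve a·Δx + b·Δy = Δh: det = 260·300 − 85·115 = 68225.
∂h/∂x = [(+0.9)·300 − (-1.8)·115] / 68225 = +0.006992
∂h/∂y = [260·(-1.8) − 85·(+0.9)] / 68225 = -0.007981
Flow direction (−∇h) has components (-0.006992 E, +0.007981 N).
Azimuth = atan2(E, N) = atan2(-0.006992, +0.007981) = 318.8° ≈ 319°.

319°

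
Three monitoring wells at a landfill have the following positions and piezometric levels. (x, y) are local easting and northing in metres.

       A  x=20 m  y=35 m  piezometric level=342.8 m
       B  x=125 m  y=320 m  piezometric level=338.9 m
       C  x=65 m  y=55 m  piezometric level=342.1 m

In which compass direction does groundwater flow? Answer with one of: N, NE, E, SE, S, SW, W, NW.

Three-point gradient (reference A): Δ to B = (105, 285, -3.9), Δ to C = (45, 20, -0.7).
∂h/∂x = -0.01133, ∂h/∂y = -0.009510 (det = -10725).
Flow = −∇h = (+0.01133 east, +0.009510 north), which points northeast.

NE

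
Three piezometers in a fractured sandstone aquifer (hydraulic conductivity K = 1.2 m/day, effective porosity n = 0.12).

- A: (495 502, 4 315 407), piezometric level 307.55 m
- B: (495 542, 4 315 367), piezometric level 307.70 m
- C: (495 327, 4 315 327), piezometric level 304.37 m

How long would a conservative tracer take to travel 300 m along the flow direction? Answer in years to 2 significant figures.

With h = a·x + b·y + c and A as origin, the differences give:
  40·a + (-40)·b = +0.15
  (-175)·a + (-80)·b = -3.18
Eliminate b (×(-80) and ×(-40), subtract): -10200·a = -139.200 → a = ∂h/∂x = +0.01365
Back-substitute: b = ∂h/∂y = +0.009897.
|∇h| = √(0.01365² + 0.009897²) = 0.01686
Seepage velocity v = K·i/n = 1.2 × 0.01686 / 0.12 = 0.1686 m/day.
t = 300 / 0.1686 = 1779 days = 4.87 years.

4.9 years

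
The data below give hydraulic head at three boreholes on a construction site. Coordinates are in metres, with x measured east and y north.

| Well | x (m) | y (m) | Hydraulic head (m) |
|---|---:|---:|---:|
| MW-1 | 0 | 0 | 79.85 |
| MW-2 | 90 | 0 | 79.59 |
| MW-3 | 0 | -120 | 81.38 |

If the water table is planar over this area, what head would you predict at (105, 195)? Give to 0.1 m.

77.1 m

∂h/∂x = (79.59 − 79.85) / (90 − 0) = -0.002889
∂h/∂y = (81.38 − 79.85) / (-120 − 0) = -0.01275
h(105, 195) = 79.85 + (-0.002889)·(105) + (-0.01275)·(195) = 79.85 -0.303 -2.486 = 77.060 m.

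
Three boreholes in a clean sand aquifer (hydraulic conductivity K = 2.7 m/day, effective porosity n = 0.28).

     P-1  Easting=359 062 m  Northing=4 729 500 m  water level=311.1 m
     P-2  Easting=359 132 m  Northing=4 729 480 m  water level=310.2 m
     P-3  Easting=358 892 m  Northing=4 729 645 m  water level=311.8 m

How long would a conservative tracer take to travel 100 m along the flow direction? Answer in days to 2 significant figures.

With h = a·x + b·y + c and P-1 as origin, the differences give:
  70·a + (-20)·b = -0.9
  (-170)·a + 145·b = +0.7
Eliminate b (×145 and ×(-20), subtract): 6750·a = -116.50 → a = ∂h/∂x = -0.01726
Back-substitute: b = ∂h/∂y = -0.01541.
|∇h| = √(-0.01726² + -0.01541²) = 0.02314
Seepage velocity v = K·i/n = 2.7 × 0.02314 / 0.28 = 0.2231 m/day.
t = 100 / 0.2231 = 448.2 days.

450 days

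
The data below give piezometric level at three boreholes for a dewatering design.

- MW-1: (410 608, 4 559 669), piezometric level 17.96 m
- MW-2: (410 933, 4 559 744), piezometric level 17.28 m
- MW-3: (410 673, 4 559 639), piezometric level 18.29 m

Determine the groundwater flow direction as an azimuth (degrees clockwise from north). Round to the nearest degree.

Taking MW-1 as reference: MW-2−MW-1 = (325, 75, -0.68); MW-3−MW-1 = (65, -30, +0.33).
Determinant of the coordinate differences = 325·(-30) − 65·75 = -14625.
∂h/∂x = [(-0.68)·(-30) − (+0.33)·75] / -14625 = +0.0002974
∂h/∂y = [325·(+0.33) − 65·(-0.68)] / -14625 = -0.01036
Flow direction (−∇h) has components (-0.0002974 E, +0.01036 N).
Azimuth = atan2(E, N) = atan2(-0.0002974, +0.01036) = 358.4° ≈ 358°.

358°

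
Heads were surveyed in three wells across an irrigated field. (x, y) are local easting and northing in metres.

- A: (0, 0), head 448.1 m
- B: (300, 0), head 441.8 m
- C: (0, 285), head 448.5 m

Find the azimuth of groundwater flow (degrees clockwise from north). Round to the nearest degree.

094°

∂h/∂x = (441.8 − 448.1) / (300 − 0) = -0.02100
∂h/∂y = (448.5 − 448.1) / (285 − 0) = +0.001404
Flow direction (−∇h) has components (+0.02100 E, -0.001404 N).
Azimuth = atan2(E, N) = atan2(+0.02100, -0.001404) = 93.8° ≈ 094°.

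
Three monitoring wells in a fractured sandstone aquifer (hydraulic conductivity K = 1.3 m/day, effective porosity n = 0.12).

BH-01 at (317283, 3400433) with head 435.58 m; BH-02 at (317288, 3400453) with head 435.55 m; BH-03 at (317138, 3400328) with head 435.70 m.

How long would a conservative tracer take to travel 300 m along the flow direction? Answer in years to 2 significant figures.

47 years

Three-point gradient (reference BH-01): Δ to BH-02 = (5, 20, -0.03), Δ to BH-03 = (-145, -105, +0.12).
∂h/∂x = +0.0003158, ∂h/∂y = -0.001579 (det = 2375).
|∇h| = √(0.0003158² + -0.001579²) = 0.00161
Seepage velocity v = K·i/n = 1.3 × 0.00161 / 0.12 = 0.01744 m/day.
t = 300 / 0.01744 = 1.72e+04 days = 47.1 years.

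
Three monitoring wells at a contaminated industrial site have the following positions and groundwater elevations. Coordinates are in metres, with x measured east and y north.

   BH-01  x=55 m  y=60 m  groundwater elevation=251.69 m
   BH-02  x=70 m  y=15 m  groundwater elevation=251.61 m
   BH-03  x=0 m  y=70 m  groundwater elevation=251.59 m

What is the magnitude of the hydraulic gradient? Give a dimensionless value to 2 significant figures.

With h = a·x + b·y + c and BH-01 as origin, the differences give:
  15·a + (-45)·b = -0.08
  (-55)·a + 10·b = -0.10
Eliminate b (×10 and ×(-45), subtract): -2325·a = -5.300 → a = ∂h/∂x = +0.002280
Back-substitute: b = ∂h/∂y = +0.002538.
|∇h| = √(0.002280² + 0.002538²) = 0.003412

0.0034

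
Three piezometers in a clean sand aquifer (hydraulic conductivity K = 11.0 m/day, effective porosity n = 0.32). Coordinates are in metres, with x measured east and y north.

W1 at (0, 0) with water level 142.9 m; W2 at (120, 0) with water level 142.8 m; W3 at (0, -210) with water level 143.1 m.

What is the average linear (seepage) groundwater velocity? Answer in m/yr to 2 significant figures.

∂h/∂x = (142.8 − 142.9) / (120 − 0) = -0.0008333
∂h/∂y = (143.1 − 142.9) / (-210 − 0) = -0.0009524
|∇h| = √(-0.0008333² + -0.0009524²) = 0.001265
Seepage velocity v = K·i/n = 11.0 × 0.001265 / 0.32 = 0.04348 m/day = 15.88 m/yr.

16 m/yr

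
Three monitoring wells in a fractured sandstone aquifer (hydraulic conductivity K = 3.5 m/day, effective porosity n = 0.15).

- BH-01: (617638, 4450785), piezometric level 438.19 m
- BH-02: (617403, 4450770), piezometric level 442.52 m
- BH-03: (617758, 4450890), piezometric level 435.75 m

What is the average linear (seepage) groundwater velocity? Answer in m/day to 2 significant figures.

0.43 m/day

Taking BH-01 as reference: BH-02−BH-01 = (-235, -15, +4.33); BH-03−BH-01 = (120, 105, -2.44).
Determinant of the coordinate differences = (-235)·105 − 120·(-15) = -22875.
∂h/∂x = [(+4.33)·105 − (-2.44)·(-15)] / -22875 = -0.01828
∂h/∂y = [(-235)·(-2.44) − 120·(+4.33)] / -22875 = -0.002352
|∇h| = √(-0.01828² + -0.002352²) = 0.01843
Seepage velocity v = K·i/n = 3.5 × 0.01843 / 0.15 = 0.43 m/day.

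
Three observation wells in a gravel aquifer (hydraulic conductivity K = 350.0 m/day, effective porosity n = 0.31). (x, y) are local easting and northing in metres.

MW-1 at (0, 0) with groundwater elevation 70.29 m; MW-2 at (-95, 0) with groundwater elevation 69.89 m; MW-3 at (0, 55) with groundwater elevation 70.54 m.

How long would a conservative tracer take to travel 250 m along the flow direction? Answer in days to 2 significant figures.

36 days

∂h/∂x = (69.89 − 70.29) / (-95 − 0) = +0.004211
∂h/∂y = (70.54 − 70.29) / (55 − 0) = +0.004545
|∇h| = √(0.004211² + 0.004545²) = 0.006196
Seepage velocity v = K·i/n = 350.0 × 0.006196 / 0.31 = 6.995 m/day.
t = 250 / 6.995 = 35.74 days.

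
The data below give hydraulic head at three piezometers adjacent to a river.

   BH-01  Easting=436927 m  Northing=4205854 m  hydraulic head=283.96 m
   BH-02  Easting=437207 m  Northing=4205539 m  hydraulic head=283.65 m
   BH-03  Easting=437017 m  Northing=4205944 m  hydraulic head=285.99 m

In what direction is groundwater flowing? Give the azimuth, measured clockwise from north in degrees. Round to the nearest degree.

226°

Three-point gradient (reference BH-01): Δ to BH-02 = (280, -315, -0.31), Δ to BH-03 = (90, 90, +2.03).
∂h/∂x = +0.01142, ∂h/∂y = +0.01114 (det = 53550).
Flow direction (−∇h) has components (-0.01142 E, -0.01114 N).
Azimuth = atan2(E, N) = atan2(-0.01142, -0.01114) = 225.7° ≈ 226°.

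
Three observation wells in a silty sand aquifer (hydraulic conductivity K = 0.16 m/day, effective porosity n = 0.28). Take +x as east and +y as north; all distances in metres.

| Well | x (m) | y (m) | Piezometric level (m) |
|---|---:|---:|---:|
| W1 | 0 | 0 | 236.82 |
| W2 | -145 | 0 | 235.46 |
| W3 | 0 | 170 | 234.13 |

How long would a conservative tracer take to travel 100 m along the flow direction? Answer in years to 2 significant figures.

26 years

∂h/∂x = (235.46 − 236.82) / (-145 − 0) = +0.009379
∂h/∂y = (234.13 − 236.82) / (170 − 0) = -0.01582
|∇h| = √(0.009379² + -0.01582²) = 0.01839
Seepage velocity v = K·i/n = 0.16 × 0.01839 / 0.28 = 0.01051 m/day.
t = 100 / 0.01051 = 9515 days = 26.1 years.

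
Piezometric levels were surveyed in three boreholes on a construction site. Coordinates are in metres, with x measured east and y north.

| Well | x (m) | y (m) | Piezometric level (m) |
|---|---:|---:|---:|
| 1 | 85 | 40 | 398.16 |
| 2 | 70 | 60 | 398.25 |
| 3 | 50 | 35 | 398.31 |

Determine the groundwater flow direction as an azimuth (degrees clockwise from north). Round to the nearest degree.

105°

Differences from 1: to 2 (Δx, Δy, Δh) = (-15, 20, +0.09); to 3 = (-35, -5, +0.15).
Solve a·Δx + b·Δy = Δh: det = (-15)·(-5) − (-35)·20 = 775.
∂h/∂x = [(+0.09)·(-5) − (+0.15)·20] / 775 = -0.004452
∂h/∂y = [(-15)·(+0.15) − (-35)·(+0.09)] / 775 = +0.001161
Flow direction (−∇h) has components (+0.004452 E, -0.001161 N).
Azimuth = atan2(E, N) = atan2(+0.004452, -0.001161) = 104.6° ≈ 105°.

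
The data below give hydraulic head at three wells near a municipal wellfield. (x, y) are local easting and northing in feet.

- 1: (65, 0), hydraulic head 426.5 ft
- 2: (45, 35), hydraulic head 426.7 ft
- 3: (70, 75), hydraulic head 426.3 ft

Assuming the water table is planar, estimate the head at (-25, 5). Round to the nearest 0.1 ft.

427.7 ft

Taking 1 as reference: 2−1 = (-20, 35, +0.2); 3−1 = (5, 75, -0.2).
Solve a·Δx + b·Δy = Δh: det = (-20)·75 − 5·35 = -1675.
∂h/∂x = [(+0.2)·75 − (-0.2)·35] / -1675 = -0.01313
∂h/∂y = [(-20)·(-0.2) − 5·(+0.2)] / -1675 = -0.001791
h(-25, 5) = 426.5 + (-0.01313)·(-90) + (-0.001791)·(5) = 426.5 +1.182 -0.009 = 427.673 ft.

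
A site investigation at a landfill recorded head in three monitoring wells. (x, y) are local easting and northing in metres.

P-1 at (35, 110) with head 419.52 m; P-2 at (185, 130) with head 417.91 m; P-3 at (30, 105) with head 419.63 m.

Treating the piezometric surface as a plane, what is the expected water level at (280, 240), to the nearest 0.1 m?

Differences from P-1: to P-2 (Δx, Δy, Δh) = (150, 20, -1.61); to P-3 = (-5, -5, +0.11).
Solve a·Δx + b·Δy = Δh: det = 150·(-5) − (-5)·20 = -650.
∂h/∂x = [(-1.61)·(-5) − (+0.11)·20] / -650 = -0.009000
∂h/∂y = [150·(+0.11) − (-5)·(-1.61)] / -650 = -0.01300
h(280, 240) = 419.52 + (-0.009000)·(245) + (-0.01300)·(130) = 419.52 -2.205 -1.690 = 415.625 m.

415.6 m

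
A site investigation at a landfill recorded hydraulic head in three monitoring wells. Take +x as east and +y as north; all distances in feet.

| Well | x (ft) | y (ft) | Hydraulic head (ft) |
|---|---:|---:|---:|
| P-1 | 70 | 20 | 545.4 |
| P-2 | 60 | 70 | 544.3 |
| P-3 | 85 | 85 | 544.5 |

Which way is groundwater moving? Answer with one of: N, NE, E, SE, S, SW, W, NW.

NW

With h = a·x + b·y + c and P-1 as origin, the differences give:
  (-10)·a + 50·b = -1.1
  15·a + 65·b = -0.9
Eliminate b (×65 and ×50, subtract): -1400·a = -26.50 → a = ∂h/∂x = +0.01893
Back-substitute: b = ∂h/∂y = -0.01821.
Flow = −∇h = (-0.01893 east, +0.01821 north), which points northwest.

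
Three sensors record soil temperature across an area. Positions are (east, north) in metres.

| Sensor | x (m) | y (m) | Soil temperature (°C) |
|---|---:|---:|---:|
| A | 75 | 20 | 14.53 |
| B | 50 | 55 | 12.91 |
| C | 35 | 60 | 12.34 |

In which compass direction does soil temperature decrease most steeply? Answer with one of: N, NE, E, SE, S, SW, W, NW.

With T = a·x + b·y + c and A as origin, the differences give:
  (-25)·a + 35·b = -1.62
  (-40)·a + 40·b = -2.19
Eliminate b (×40 and ×35, subtract): 400·a = 11.850 → a = ∂T/∂x = +0.02963
Back-substitute: b = ∂T/∂y = -0.02512.
Steepest decrease is along −∇f = (-0.02963 E, +0.02512 N) → northwest.

NW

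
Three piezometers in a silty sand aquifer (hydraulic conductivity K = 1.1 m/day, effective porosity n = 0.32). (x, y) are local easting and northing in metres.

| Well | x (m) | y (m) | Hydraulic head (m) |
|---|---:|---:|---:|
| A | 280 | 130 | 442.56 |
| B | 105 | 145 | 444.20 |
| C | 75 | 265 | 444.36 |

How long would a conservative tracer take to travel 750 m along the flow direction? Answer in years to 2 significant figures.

Taking A as reference: B−A = (-175, 15, +1.64); C−A = (-205, 135, +1.80).
Determinant of the coordinate differences = (-175)·135 − (-205)·15 = -20550.
∂h/∂x = [(+1.64)·135 − (+1.80)·15] / -20550 = -0.009460
∂h/∂y = [(-175)·(+1.80) − (-205)·(+1.64)] / -20550 = -0.001032
|∇h| = √(-0.009460² + -0.001032²) = 0.009516
Seepage velocity v = K·i/n = 1.1 × 0.009516 / 0.32 = 0.03271 m/day.
t = 750 / 0.03271 = 2.293e+04 days = 62.8 years.

63 years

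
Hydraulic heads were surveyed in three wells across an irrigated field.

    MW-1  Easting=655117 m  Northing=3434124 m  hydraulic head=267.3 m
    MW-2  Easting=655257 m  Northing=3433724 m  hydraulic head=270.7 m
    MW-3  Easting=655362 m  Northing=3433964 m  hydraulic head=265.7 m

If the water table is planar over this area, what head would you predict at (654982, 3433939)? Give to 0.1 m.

272.0 m

Three-point gradient (reference MW-1): Δ to MW-2 = (140, -400, +3.4), Δ to MW-3 = (245, -160, -1.6).
∂h/∂x = -0.01566, ∂h/∂y = -0.01398 (det = 75600).
h(654982, 3433939) = 267.3 + (-0.01566)·(-135) + (-0.01398)·(-185) = 267.3 +2.114 +2.587 = 272.001 m.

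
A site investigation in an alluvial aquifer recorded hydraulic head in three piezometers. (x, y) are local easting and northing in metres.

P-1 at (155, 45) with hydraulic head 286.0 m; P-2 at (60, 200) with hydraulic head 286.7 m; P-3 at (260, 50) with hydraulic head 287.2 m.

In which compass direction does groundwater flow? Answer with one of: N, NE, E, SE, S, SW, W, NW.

With h = a·x + b·y + c and P-1 as origin, the differences give:
  (-95)·a + 155·b = +0.7
  105·a + 5·b = +1.2
Eliminate b (×5 and ×155, subtract): -16750·a = -182.50 → a = ∂h/∂x = +0.01090
Back-substitute: b = ∂h/∂y = +0.01119.
Flow = −∇h = (-0.01090 east, -0.01119 north), which points southwest.

SW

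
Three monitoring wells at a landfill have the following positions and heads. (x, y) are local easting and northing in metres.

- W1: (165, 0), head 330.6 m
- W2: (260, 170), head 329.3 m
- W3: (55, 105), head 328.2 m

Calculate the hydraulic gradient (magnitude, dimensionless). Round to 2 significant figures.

Taking W1 as reference: W2−W1 = (95, 170, -1.3); W3−W1 = (-110, 105, -2.4).
Determinant of the coordinate differences = 95·105 − (-110)·170 = 28675.
∂h/∂x = [(-1.3)·105 − (-2.4)·170] / 28675 = +0.009468
∂h/∂y = [95·(-2.4) − (-110)·(-1.3)] / 28675 = -0.01294
|∇h| = √(0.009468² + -0.01294²) = 0.01603

0.016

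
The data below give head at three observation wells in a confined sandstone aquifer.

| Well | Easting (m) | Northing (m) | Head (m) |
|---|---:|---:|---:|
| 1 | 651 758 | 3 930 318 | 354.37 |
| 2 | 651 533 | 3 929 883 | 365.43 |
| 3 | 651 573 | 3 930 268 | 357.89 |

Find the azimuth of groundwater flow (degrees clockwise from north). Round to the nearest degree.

038°

Taking 1 as reference: 2−1 = (-225, -435, +11.06); 3−1 = (-185, -50, +3.52).
Determinant of the coordinate differences = (-225)·(-50) − (-185)·(-435) = -69225.
∂h/∂x = [(+11.06)·(-50) − (+3.52)·(-435)] / -69225 = -0.01413
∂h/∂y = [(-225)·(+3.52) − (-185)·(+11.06)] / -69225 = -0.01812
Flow direction (−∇h) has components (+0.01413 E, +0.01812 N).
Azimuth = atan2(E, N) = atan2(+0.01413, +0.01812) = 38.0° ≈ 038°.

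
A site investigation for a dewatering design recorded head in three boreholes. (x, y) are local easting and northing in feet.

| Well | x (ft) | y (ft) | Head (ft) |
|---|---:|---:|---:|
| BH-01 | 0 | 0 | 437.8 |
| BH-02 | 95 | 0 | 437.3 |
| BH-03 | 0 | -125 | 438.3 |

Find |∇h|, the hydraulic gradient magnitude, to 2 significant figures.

∂h/∂x = (437.3 − 437.8) / (95 − 0) = -0.005263
∂h/∂y = (438.3 − 437.8) / (-125 − 0) = -0.004000
|∇h| = √(-0.005263² + -0.004000²) = 0.006611

0.0066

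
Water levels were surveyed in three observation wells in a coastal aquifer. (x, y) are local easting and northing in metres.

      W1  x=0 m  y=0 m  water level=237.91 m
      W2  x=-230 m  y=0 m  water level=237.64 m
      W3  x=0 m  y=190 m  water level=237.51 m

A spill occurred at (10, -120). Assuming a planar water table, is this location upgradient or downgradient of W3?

upgradient

∂h/∂x = (237.64 − 237.91) / (-230 − 0) = +0.001174
∂h/∂y = (237.51 − 237.91) / (190 − 0) = -0.002105
Head at (10, -120) = 237.91 + (+0.001174)·(10) + (-0.002105)·(-120) = 238.17 m.
That is higher than the 237.51 m at W3, so the point is upgradient.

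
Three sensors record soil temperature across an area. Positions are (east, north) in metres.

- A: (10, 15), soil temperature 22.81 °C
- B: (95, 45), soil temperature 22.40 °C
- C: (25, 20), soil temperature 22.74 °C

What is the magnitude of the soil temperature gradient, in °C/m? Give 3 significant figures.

Three-point gradient (reference A): Δ to B = (85, 30, -0.41), Δ to C = (15, 5, -0.07).
∂T/∂x = -0.002000, ∂T/∂y = -0.008000 (det = -25).
|∇f| = √(-0.002000² + -0.008000²) = 0.008246 °C/m

0.00825 °C/m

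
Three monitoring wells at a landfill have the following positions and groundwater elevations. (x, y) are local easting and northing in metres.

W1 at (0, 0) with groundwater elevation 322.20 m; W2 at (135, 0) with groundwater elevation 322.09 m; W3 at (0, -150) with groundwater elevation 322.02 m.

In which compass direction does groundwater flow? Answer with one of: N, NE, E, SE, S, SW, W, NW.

SE

∂h/∂x = (322.09 − 322.20) / (135 − 0) = -0.0008148
∂h/∂y = (322.02 − 322.20) / (-150 − 0) = +0.001200
Flow = −∇h = (+0.0008148 east, -0.001200 north), which points southeast.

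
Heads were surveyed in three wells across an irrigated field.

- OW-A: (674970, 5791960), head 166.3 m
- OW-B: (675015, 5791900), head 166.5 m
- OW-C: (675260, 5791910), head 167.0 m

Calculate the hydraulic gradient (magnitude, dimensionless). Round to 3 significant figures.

0.00274

Differences from OW-A: to OW-B (Δx, Δy, Δh) = (45, -60, +0.2); to OW-C = (290, -50, +0.7).
Solve a·Δx + b·Δy = Δh: det = 45·(-50) − 290·(-60) = 15150.
∂h/∂x = [(+0.2)·(-50) − (+0.7)·(-60)] / 15150 = +0.002112
∂h/∂y = [45·(+0.7) − 290·(+0.2)] / 15150 = -0.001749
|∇h| = √(0.002112² + -0.001749²) = 0.002742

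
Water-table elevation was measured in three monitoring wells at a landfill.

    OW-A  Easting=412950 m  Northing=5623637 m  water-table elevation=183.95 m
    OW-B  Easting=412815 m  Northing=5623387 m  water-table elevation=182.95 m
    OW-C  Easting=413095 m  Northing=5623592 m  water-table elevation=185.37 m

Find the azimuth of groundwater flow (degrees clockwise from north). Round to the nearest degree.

277°

Differences from OW-A: to OW-B (Δx, Δy, Δh) = (-135, -250, -1.00); to OW-C = (145, -45, +1.42).
Solve a·Δx + b·Δy = Δh: det = (-135)·(-45) − 145·(-250) = 42325.
∂h/∂x = [(-1.00)·(-45) − (+1.42)·(-250)] / 42325 = +0.009451
∂h/∂y = [(-135)·(+1.42) − 145·(-1.00)] / 42325 = -0.001103
Flow direction (−∇h) has components (-0.009451 E, +0.001103 N).
Azimuth = atan2(E, N) = atan2(-0.009451, +0.001103) = 276.7° ≈ 277°.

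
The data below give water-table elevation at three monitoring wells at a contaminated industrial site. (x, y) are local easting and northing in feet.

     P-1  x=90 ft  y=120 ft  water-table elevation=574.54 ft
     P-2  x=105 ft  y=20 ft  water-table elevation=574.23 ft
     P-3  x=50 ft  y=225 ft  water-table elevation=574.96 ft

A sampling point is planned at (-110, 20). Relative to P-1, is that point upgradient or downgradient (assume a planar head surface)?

With h = a·x + b·y + c and P-1 as origin, the differences give:
  15·a + (-100)·b = -0.31
  (-40)·a + 105·b = +0.42
Eliminate b (×105 and ×(-100), subtract): -2425·a = 9.450 → a = ∂h/∂x = -0.003897
Back-substitute: b = ∂h/∂y = +0.002515.
Head at (-110, 20) = 574.54 + (-0.003897)·(-200) + (+0.002515)·(-100) = 575.07 ft.
That is higher than the 574.54 ft at P-1, so the point is upgradient.

upgradient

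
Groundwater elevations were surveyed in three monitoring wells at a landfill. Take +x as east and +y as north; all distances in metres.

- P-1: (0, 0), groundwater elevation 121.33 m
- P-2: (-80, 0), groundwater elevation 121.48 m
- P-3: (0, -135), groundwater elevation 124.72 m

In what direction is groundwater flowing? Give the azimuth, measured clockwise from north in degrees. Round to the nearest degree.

004°

∂h/∂x = (121.48 − 121.33) / (-80 − 0) = -0.001875
∂h/∂y = (124.72 − 121.33) / (-135 − 0) = -0.02511
Flow direction (−∇h) has components (+0.001875 E, +0.02511 N).
Azimuth = atan2(E, N) = atan2(+0.001875, +0.02511) = 4.3° ≈ 004°.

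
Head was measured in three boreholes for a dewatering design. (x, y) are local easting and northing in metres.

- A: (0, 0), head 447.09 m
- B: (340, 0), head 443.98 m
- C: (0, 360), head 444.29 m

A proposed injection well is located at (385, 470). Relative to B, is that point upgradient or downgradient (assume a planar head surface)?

downgradient

∂h/∂x = (443.98 − 447.09) / (340 − 0) = -0.009147
∂h/∂y = (444.29 − 447.09) / (360 − 0) = -0.007778
Head at (385, 470) = 447.09 + (-0.009147)·(385) + (-0.007778)·(470) = 439.91 m.
That is lower than the 443.98 m at B, so the point is downgradient.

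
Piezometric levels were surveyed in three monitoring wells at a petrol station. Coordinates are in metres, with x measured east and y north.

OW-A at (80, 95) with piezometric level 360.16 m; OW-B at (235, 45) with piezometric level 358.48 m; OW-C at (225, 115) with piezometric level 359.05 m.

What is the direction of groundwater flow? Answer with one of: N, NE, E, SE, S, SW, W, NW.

Differences from OW-A: to OW-B (Δx, Δy, Δh) = (155, -50, -1.68); to OW-C = (145, 20, -1.11).
Solve a·Δx + b·Δy = Δh: det = 155·20 − 145·(-50) = 10350.
∂h/∂x = [(-1.68)·20 − (-1.11)·(-50)] / 10350 = -0.008609
∂h/∂y = [155·(-1.11) − 145·(-1.68)] / 10350 = +0.006913
Flow = −∇h = (+0.008609 east, -0.006913 north), which points southeast.

SE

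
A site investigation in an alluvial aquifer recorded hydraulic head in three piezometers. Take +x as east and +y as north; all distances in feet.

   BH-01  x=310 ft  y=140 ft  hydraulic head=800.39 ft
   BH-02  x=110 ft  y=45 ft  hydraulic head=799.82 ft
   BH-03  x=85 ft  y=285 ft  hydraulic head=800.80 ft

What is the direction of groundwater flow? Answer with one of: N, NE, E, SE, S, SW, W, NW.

Taking BH-01 as reference: BH-02−BH-01 = (-200, -95, -0.57); BH-03−BH-01 = (-225, 145, +0.41).
Determinant of the coordinate differences = (-200)·145 − (-225)·(-95) = -50375.
∂h/∂x = [(-0.57)·145 − (+0.41)·(-95)] / -50375 = +0.0008675
∂h/∂y = [(-200)·(+0.41) − (-225)·(-0.57)] / -50375 = +0.004174
Flow = −∇h = (-0.0008675 east, -0.004174 north), which points south.

S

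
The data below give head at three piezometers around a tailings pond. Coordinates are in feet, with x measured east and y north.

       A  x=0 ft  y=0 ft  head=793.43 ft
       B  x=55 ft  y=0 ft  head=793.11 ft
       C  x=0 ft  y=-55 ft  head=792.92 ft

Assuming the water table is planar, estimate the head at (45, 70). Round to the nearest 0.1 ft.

∂h/∂x = (793.11 − 793.43) / (55 − 0) = -0.005818
∂h/∂y = (792.92 − 793.43) / (-55 − 0) = +0.009273
h(45, 70) = 793.43 + (-0.005818)·(45) + (+0.009273)·(70) = 793.43 -0.262 +0.649 = 793.817 ft.

793.8 ft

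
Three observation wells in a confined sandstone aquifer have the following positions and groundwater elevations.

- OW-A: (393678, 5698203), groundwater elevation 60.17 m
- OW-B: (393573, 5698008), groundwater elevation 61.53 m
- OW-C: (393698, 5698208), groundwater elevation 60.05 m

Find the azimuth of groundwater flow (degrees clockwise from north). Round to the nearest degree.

Three-point gradient (reference OW-A): Δ to OW-B = (-105, -195, +1.36), Δ to OW-C = (20, 5, -0.12).
∂h/∂x = -0.004919, ∂h/∂y = -0.004326 (det = 3375).
Flow direction (−∇h) has components (+0.004919 E, +0.004326 N).
Azimuth = atan2(E, N) = atan2(+0.004919, +0.004326) = 48.7° ≈ 049°.

049°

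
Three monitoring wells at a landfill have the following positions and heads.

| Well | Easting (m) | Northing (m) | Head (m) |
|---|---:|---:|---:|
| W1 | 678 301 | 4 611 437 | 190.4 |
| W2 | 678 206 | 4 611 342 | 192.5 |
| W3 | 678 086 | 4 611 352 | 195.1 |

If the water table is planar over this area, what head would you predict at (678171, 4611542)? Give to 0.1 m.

With h = a·x + b·y + c and W1 as origin, the differences give:
  (-95)·a + (-95)·b = +2.1
  (-215)·a + (-85)·b = +4.7
Eliminate b (×(-85) and ×(-95), subtract): -12350·a = 268.00 → a = ∂h/∂x = -0.02170
Back-substitute: b = ∂h/∂y = -0.0004049.
h(678171, 4611542) = 190.4 + (-0.02170)·(-130) + (-0.0004049)·(105) = 190.4 +2.821 -0.043 = 193.179 m.

193.2 m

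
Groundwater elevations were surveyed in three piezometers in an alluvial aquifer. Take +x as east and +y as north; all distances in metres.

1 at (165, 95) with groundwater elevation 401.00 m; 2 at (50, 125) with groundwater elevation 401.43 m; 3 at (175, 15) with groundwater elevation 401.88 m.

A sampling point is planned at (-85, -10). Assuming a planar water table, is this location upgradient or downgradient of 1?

Differences from 1: to 2 (Δx, Δy, Δh) = (-115, 30, +0.43); to 3 = (10, -80, +0.88).
Determinant of the coordinate differences = (-115)·(-80) − 10·30 = 8900.
∂h/∂x = [(+0.43)·(-80) − (+0.88)·30] / 8900 = -0.006831
∂h/∂y = [(-115)·(+0.88) − 10·(+0.43)] / 8900 = -0.01185
Head at (-85, -10) = 401.00 + (-0.006831)·(-250) + (-0.01185)·(-105) = 403.95 m.
That is higher than the 401.00 m at 1, so the point is upgradient.

upgradient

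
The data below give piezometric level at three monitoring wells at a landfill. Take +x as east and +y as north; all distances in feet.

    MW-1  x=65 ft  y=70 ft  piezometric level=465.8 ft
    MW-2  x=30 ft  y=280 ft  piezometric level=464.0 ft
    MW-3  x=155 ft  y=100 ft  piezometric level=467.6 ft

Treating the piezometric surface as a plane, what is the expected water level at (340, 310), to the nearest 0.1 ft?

470.6 ft

With h = a·x + b·y + c and MW-1 as origin, the differences give:
  (-35)·a + 210·b = -1.8
  90·a + 30·b = +1.8
Eliminate b (×30 and ×210, subtract): -19950·a = -432.00 → a = ∂h/∂x = +0.02165
Back-substitute: b = ∂h/∂y = -0.004962.
h(340, 310) = 465.8 + (+0.02165)·(275) + (-0.004962)·(240) = 465.8 +5.955 -1.191 = 470.564 ft.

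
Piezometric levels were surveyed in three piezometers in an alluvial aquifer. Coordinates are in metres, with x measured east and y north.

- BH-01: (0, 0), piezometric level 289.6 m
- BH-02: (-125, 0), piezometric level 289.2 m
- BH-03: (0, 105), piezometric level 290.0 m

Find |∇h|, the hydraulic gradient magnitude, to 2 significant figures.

∂h/∂x = (289.2 − 289.6) / (-125 − 0) = +0.003200
∂h/∂y = (290.0 − 289.6) / (105 − 0) = +0.003810
|∇h| = √(0.003200² + 0.003810²) = 0.004976

0.0050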